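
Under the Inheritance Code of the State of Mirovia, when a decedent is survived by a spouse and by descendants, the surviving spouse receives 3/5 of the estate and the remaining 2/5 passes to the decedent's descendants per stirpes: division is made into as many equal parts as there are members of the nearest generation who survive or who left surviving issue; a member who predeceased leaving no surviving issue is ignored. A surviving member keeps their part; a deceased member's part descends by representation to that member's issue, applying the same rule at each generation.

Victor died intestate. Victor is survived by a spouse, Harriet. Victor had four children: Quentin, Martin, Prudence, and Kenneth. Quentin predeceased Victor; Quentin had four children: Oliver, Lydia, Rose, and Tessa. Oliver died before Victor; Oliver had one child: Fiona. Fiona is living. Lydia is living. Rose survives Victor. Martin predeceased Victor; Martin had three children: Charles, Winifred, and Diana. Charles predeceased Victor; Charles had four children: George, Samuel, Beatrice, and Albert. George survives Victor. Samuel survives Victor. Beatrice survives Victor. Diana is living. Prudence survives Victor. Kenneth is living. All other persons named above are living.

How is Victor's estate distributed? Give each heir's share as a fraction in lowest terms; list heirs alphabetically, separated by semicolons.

Albert 1/120; Beatrice 1/120; Diana 1/30; Fiona 1/40; George 1/120; Harriet 3/5; Kenneth 1/10; Lydia 1/40; Prudence 1/10; Rose 1/40; Samuel 1/120; Tessa 1/40; Winifred 1/30

Harriet, as surviving spouse, takes 3/5.
The remaining 2/5 passes to Victor's descendants per stirpes.
The 2/5 is divided into 4 equal shares of 1/10 among Quentin, Martin, Prudence, Kenneth.
Quentin predeceased; the 1/10 allotted to Quentin's branch passes to Quentin's issue by representation.
The 1/10 is divided into 4 equal shares of 1/40 among Oliver, Lydia, Rose, Tessa.
Oliver predeceased; the 1/40 allotted to Oliver's branch passes to Oliver's issue by representation.
Fiona is the sole taker at this level and receives the full 1/40.
Lydia is living and takes 1/40.
Rose is living and takes 1/40.
Tessa is living and takes 1/40.
Martin predeceased; the 1/10 allotted to Martin's branch passes to Martin's issue by representation.
The 1/10 is divided into 3 equal shares of 1/30 among Charles, Winifred, Diana.
Charles predeceased; the 1/30 allotted to Charles's branch passes to Charles's issue by representation.
The 1/30 is divided into 4 equal shares of 1/120 among George, Samuel, Beatrice, Albert.
George is living and takes 1/120.
Samuel is living and takes 1/120.
Beatrice is living and takes 1/120.
Albert is living and takes 1/120.
Winifred is living and takes 1/30.
Diana is living and takes 1/30.
Prudence is living and takes 1/10.
Kenneth is living and takes 1/10.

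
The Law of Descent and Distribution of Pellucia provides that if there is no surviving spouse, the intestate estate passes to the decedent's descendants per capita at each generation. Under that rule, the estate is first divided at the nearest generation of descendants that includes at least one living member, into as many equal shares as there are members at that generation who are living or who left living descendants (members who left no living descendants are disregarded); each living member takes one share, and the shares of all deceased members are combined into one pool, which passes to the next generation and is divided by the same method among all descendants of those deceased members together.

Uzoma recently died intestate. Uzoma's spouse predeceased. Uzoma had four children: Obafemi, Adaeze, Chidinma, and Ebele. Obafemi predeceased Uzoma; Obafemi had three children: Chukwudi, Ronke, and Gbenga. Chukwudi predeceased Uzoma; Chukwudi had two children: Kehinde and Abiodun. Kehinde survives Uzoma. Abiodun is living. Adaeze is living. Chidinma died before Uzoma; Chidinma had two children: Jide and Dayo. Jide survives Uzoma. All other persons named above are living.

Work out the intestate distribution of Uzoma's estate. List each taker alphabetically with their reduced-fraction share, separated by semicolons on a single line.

There is no surviving spouse, so the entire estate passes to Uzoma's descendants per capita at each generation.
At generation 1 (Obafemi, Adaeze, Chidinma, Ebele) there are 4 shares of (1)/4 = 1/4 each.
Living: Adaeze and Ebele — each takes 1/4.
Deceased: Obafemi and Chidinma. Their combined 1/2 is pooled and carried to generation 2.
At generation 2 (Chukwudi, Ronke, Gbenga, Jide, Dayo) there are 5 shares of (1/2)/5 = 1/10 each.
Living: Ronke, Gbenga, Jide, and Dayo — each takes 1/10.
Deceased: Chukwudi. That 1/10 share is carried to generation 3.
At generation 3 (Kehinde, Abiodun) there are 2 shares of (1/10)/2 = 1/20 each.
Living: Kehinde and Abiodun — each takes 1/20.

Abiodun 1/20; Adaeze 1/4; Dayo 1/10; Ebele 1/4; Gbenga 1/10; Jide 1/10; Kehinde 1/20; Ronke 1/10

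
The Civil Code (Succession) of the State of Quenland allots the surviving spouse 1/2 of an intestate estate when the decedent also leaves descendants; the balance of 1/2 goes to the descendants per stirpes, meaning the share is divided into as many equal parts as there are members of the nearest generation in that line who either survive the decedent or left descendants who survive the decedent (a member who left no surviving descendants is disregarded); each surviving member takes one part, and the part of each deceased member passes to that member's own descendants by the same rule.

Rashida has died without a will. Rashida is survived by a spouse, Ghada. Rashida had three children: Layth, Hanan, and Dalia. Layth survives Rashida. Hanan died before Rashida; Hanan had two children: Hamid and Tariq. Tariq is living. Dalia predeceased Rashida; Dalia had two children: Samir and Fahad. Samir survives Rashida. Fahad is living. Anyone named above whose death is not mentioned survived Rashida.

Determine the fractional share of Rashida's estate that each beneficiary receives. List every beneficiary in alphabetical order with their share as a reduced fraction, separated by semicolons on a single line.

Fahad 1/12; Ghada 1/2; Hamid 1/12; Layth 1/6; Samir 1/12; Tariq 1/12

Ghada, as surviving spouse, takes 1/2.
The remaining 1/2 passes to Rashida's descendants per stirpes.
The 1/2 is divided into 3 equal shares of 1/6 among Layth, Hanan, Dalia.
Layth is living and takes 1/6.
Hanan predeceased; the 1/6 allotted to Hanan's branch passes to Hanan's issue by representation.
The 1/6 is divided into 2 equal shares of 1/12 among Hamid, Tariq.
Hamid is living and takes 1/12.
Tariq is living and takes 1/12.
Dalia predeceased; the 1/6 allotted to Dalia's branch passes to Dalia's issue by representation.
The 1/6 is divided into 2 equal shares of 1/12 among Samir, Fahad.
Samir is living and takes 1/12.
Fahad is living and takes 1/12.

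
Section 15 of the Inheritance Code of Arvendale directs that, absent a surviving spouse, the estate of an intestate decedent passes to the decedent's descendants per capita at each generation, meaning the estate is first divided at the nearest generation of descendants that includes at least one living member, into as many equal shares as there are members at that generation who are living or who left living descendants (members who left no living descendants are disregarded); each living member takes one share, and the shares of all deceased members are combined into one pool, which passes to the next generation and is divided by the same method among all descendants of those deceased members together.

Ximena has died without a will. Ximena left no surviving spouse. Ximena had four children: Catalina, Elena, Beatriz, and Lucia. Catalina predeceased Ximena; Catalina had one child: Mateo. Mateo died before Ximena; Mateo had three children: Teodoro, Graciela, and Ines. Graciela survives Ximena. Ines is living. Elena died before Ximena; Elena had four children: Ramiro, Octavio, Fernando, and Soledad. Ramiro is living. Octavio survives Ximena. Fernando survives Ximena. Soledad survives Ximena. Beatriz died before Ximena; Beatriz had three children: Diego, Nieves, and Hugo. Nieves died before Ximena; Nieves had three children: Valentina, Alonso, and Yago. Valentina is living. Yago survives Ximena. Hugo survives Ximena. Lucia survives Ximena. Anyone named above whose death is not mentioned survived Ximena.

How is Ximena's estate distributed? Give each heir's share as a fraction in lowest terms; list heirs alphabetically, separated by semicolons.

Alonso 1/32; Diego 3/32; Fernando 3/32; Graciela 1/32; Hugo 3/32; Ines 1/32; Lucia 1/4; Octavio 3/32; Ramiro 3/32; Soledad 3/32; Teodoro 1/32; Valentina 1/32; Yago 1/32

There is no surviving spouse, so the entire estate passes to Ximena's descendants per capita at each generation.
At generation 1 (Catalina, Elena, Beatriz, Lucia) there are 4 shares of (1)/4 = 1/4 each.
Living: Lucia — each takes 1/4.
Deceased: Catalina, Elena, and Beatriz. Their combined 3/4 is pooled and carried to generation 2.
At generation 2 (Mateo, Ramiro, Octavio, Fernando, Soledad, Diego, Nieves, Hugo) there are 8 shares of (3/4)/8 = 3/32 each.
Living: Ramiro, Octavio, Fernando, Soledad, Diego, and Hugo — each takes 3/32.
Deceased: Mateo and Nieves. Their combined 3/16 is pooled and carried to generation 3.
At generation 3 (Teodoro, Graciela, Ines, Valentina, Alonso, Yago) there are 6 shares of (3/16)/6 = 1/32 each.
Living: Teodoro, Graciela, Ines, Valentina, Alonso, and Yago — each takes 1/32.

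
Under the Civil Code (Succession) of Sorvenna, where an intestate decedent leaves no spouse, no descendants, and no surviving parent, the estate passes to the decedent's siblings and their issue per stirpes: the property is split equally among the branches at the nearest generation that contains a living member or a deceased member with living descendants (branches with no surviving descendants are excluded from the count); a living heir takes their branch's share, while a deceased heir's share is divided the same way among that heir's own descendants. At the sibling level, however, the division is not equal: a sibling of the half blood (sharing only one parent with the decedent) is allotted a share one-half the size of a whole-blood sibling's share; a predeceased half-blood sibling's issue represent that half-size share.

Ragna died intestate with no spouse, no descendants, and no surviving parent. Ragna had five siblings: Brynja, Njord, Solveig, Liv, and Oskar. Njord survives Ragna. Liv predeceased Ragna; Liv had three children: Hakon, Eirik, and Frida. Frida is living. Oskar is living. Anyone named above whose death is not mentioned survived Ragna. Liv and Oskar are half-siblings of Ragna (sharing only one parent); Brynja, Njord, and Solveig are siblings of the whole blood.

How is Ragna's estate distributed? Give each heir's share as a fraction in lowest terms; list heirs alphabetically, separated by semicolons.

No spouse, descendants, or parent survives, so the estate passes to Ragna's siblings per stirpes.
Half-blood siblings count for one-half the weight of whole-blood siblings at the initial division.
Dividing 1 in proportion to weights (total weight 4): Brynja (weight 1) → 1/4; Njord (weight 1) → 1/4; Solveig (weight 1) → 1/4; Liv (weight 1/2) → 1/8; Oskar (weight 1/2) → 1/8.
Brynja is living and takes 1/4.
Njord is living and takes 1/4.
Solveig is living and takes 1/4.
Liv predeceased; the 1/8 allotted to Liv's branch passes to Liv's issue by representation.
The 1/8 is divided into 3 equal shares of 1/24 among Hakon, Eirik, Frida.
Hakon is living and takes 1/24.
Eirik is living and takes 1/24.
Frida is living and takes 1/24.
Oskar is living and takes 1/8.

Brynja 1/4; Eirik 1/24; Frida 1/24; Hakon 1/24; Njord 1/4; Oskar 1/8; Solveig 1/4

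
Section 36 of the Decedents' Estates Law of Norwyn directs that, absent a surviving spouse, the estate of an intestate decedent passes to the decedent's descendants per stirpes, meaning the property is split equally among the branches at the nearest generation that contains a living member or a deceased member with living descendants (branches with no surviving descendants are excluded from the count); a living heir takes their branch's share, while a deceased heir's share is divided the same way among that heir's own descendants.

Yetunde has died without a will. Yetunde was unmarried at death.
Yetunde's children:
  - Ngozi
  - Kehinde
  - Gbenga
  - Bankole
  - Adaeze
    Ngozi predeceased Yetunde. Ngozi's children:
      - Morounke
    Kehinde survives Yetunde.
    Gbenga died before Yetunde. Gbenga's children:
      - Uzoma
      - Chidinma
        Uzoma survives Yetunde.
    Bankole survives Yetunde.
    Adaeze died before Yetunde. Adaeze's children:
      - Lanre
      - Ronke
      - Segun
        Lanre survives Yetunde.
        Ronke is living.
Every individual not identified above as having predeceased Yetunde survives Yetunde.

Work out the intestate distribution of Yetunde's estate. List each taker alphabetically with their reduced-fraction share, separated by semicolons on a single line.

There is no surviving spouse, so the entire estate passes to Yetunde's descendants per stirpes.
The estate is divided into 5 equal shares of 1/5 among Ngozi, Kehinde, Gbenga, Bankole, Adaeze.
Ngozi predeceased; the 1/5 allotted to Ngozi's branch passes to Ngozi's issue by representation.
Morounke is the sole taker at this level and receives the full 1/5.
Kehinde is living and takes 1/5.
Gbenga predeceased; the 1/5 allotted to Gbenga's branch passes to Gbenga's issue by representation.
The 1/5 is divided into 2 equal shares of 1/10 among Uzoma, Chidinma.
Uzoma is living and takes 1/10.
Chidinma is living and takes 1/10.
Bankole is living and takes 1/5.
Adaeze predeceased; the 1/5 allotted to Adaeze's branch passes to Adaeze's issue by representation.
The 1/5 is divided into 3 equal shares of 1/15 among Lanre, Ronke, Segun.
Lanre is living and takes 1/15.
Ronke is living and takes 1/15.
Segun is living and takes 1/15.

Bankole 1/5; Chidinma 1/10; Kehinde 1/5; Lanre 1/15; Morounke 1/5; Ronke 1/15; Segun 1/15; Uzoma 1/10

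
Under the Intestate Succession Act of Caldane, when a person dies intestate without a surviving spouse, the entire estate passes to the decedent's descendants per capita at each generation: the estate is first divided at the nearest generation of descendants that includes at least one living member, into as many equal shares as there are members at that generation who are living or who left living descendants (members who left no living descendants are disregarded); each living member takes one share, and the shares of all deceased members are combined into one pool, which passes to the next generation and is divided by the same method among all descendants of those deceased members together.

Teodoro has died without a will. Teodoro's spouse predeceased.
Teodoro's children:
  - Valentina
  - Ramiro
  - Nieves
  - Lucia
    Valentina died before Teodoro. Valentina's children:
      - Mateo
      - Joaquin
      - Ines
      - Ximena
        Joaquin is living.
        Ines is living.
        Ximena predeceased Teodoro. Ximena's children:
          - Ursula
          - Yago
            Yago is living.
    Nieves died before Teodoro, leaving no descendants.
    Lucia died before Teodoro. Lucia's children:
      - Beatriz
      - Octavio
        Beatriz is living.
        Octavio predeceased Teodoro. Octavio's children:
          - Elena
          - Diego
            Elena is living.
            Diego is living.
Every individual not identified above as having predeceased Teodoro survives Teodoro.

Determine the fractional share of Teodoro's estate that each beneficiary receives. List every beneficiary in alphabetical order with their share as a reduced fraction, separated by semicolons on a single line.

There is no surviving spouse, so the entire estate passes to Teodoro's descendants per capita at each generation.
At generation 1 (Valentina, Ramiro, Lucia) there are 3 shares of (1)/3 = 1/3 each.
Living: Ramiro — each takes 1/3.
Deceased: Valentina and Lucia. Their combined 2/3 is pooled and carried to generation 2.
At generation 2 (Mateo, Joaquin, Ines, Ximena, Beatriz, Octavio) there are 6 shares of (2/3)/6 = 1/9 each.
Living: Mateo, Joaquin, Ines, and Beatriz — each takes 1/9.
Deceased: Ximena and Octavio. Their combined 2/9 is pooled and carried to generation 3.
At generation 3 (Ursula, Yago, Elena, Diego) there are 4 shares of (2/9)/4 = 1/18 each.
Living: Ursula, Yago, Elena, and Diego — each takes 1/18.

Beatriz 1/9; Diego 1/18; Elena 1/18; Ines 1/9; Joaquin 1/9; Mateo 1/9; Ramiro 1/3; Ursula 1/18; Yago 1/18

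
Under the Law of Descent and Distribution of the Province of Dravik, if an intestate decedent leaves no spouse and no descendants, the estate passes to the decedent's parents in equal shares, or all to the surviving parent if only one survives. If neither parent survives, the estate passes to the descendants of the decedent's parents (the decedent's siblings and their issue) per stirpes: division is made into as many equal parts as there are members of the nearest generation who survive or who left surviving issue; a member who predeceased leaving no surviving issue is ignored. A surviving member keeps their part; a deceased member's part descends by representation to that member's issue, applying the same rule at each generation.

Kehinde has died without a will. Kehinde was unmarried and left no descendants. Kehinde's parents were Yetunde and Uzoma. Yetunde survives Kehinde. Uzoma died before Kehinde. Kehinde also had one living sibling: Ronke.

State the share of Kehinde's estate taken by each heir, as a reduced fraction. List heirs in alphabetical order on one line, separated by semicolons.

Yetunde 1

Only one parent, Yetunde, survives, so Yetunde takes the entire estate. The siblings take nothing because a surviving parent has priority.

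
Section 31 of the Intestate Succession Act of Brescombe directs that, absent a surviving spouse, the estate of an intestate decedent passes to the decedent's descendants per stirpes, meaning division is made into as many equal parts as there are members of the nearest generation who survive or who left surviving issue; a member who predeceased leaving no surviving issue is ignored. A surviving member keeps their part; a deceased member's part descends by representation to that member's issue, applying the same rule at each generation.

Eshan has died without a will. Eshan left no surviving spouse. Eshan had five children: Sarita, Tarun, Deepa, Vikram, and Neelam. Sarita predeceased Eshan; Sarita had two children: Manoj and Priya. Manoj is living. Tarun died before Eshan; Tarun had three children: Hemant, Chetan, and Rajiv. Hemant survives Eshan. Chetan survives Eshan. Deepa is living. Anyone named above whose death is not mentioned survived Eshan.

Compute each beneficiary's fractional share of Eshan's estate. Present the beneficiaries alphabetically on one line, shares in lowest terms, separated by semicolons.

Chetan 1/15; Deepa 1/5; Hemant 1/15; Manoj 1/10; Neelam 1/5; Priya 1/10; Rajiv 1/15; Vikram 1/5

There is no surviving spouse, so the entire estate passes to Eshan's descendants per stirpes.
The estate is divided into 5 equal shares of 1/5 among Sarita, Tarun, Deepa, Vikram, Neelam.
Sarita predeceased; the 1/5 allotted to Sarita's branch passes to Sarita's issue by representation.
The 1/5 is divided into 2 equal shares of 1/10 among Manoj, Priya.
Manoj is living and takes 1/10.
Priya is living and takes 1/10.
Tarun predeceased; the 1/5 allotted to Tarun's branch passes to Tarun's issue by representation.
The 1/5 is divided into 3 equal shares of 1/15 among Hemant, Chetan, Rajiv.
Hemant is living and takes 1/15.
Chetan is living and takes 1/15.
Rajiv is living and takes 1/15.
Deepa is living and takes 1/5.
Vikram is living and takes 1/5.
Neelam is living and takes 1/5.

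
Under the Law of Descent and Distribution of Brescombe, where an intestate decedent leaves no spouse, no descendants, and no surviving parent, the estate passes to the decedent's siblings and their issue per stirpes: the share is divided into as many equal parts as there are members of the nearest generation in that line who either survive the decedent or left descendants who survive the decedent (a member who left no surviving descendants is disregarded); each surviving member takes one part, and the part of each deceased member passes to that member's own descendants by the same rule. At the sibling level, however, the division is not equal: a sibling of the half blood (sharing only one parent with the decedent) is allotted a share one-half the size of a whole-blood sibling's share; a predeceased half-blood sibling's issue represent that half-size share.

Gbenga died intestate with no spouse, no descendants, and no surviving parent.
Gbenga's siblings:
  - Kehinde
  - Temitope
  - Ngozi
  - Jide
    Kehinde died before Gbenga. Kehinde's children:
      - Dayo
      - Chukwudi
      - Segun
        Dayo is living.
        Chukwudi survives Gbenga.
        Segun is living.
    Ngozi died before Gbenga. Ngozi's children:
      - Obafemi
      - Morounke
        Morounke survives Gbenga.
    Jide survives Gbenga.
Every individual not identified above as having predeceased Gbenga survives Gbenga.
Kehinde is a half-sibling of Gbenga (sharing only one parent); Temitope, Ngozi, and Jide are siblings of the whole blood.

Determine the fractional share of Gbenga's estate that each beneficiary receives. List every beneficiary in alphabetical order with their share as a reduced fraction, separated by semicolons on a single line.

Chukwudi 1/21; Dayo 1/21; Jide 2/7; Morounke 1/7; Obafemi 1/7; Segun 1/21; Temitope 2/7

No spouse, descendants, or parent survives, so the estate passes to Gbenga's siblings per stirpes.
Half-blood siblings count for one-half the weight of whole-blood siblings at the initial division.
Dividing 1 in proportion to weights (total weight 7/2): Kehinde (weight 1/2) → 1/7; Temitope (weight 1) → 2/7; Ngozi (weight 1) → 2/7; Jide (weight 1) → 2/7.
Kehinde predeceased; the 1/7 allotted to Kehinde's branch passes to Kehinde's issue by representation.
The 1/7 is divided into 3 equal shares of 1/21 among Dayo, Chukwudi, Segun.
Dayo is living and takes 1/21.
Chukwudi is living and takes 1/21.
Segun is living and takes 1/21.
Temitope is living and takes 2/7.
Ngozi predeceased; the 2/7 allotted to Ngozi's branch passes to Ngozi's issue by representation.
The 2/7 is divided into 2 equal shares of 1/7 among Obafemi, Morounke.
Obafemi is living and takes 1/7.
Morounke is living and takes 1/7.
Jide is living and takes 2/7.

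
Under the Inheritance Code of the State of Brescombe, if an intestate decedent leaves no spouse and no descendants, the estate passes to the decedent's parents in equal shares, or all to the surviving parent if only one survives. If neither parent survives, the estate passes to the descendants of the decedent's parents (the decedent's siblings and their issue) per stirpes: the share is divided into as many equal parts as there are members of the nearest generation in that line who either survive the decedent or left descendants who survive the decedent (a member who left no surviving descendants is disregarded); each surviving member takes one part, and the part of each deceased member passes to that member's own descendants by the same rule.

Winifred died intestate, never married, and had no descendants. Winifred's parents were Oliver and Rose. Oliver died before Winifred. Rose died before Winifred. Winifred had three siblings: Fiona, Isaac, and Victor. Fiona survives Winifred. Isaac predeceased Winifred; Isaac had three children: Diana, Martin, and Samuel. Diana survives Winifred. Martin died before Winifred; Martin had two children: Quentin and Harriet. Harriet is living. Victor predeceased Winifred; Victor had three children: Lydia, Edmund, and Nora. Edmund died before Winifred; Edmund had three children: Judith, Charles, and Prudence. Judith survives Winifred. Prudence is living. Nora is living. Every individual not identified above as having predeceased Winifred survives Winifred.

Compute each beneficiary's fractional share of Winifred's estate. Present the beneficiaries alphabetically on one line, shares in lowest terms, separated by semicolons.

Neither parent survives and there are no descendants, so the estate passes to Winifred's siblings and their issue per stirpes.
The estate is divided into 3 equal shares of 1/3 among Fiona, Isaac, Victor.
Fiona is living and takes 1/3.
Isaac predeceased; the 1/3 allotted to Isaac's branch passes to Isaac's issue by representation.
The 1/3 is divided into 3 equal shares of 1/9 among Diana, Martin, Samuel.
Diana is living and takes 1/9.
Martin predeceased; the 1/9 allotted to Martin's branch passes to Martin's issue by representation.
The 1/9 is divided into 2 equal shares of 1/18 among Quentin, Harriet.
Quentin is living and takes 1/18.
Harriet is living and takes 1/18.
Samuel is living and takes 1/9.
Victor predeceased; the 1/3 allotted to Victor's branch passes to Victor's issue by representation.
The 1/3 is divided into 3 equal shares of 1/9 among Lydia, Edmund, Nora.
Lydia is living and takes 1/9.
Edmund predeceased; the 1/9 allotted to Edmund's branch passes to Edmund's issue by representation.
The 1/9 is divided into 3 equal shares of 1/27 among Judith, Charles, Prudence.
Judith is living and takes 1/27.
Charles is living and takes 1/27.
Prudence is living and takes 1/27.
Nora is living and takes 1/9.

Charles 1/27; Diana 1/9; Fiona 1/3; Harriet 1/18; Judith 1/27; Lydia 1/9; Nora 1/9; Prudence 1/27; Quentin 1/18; Samuel 1/9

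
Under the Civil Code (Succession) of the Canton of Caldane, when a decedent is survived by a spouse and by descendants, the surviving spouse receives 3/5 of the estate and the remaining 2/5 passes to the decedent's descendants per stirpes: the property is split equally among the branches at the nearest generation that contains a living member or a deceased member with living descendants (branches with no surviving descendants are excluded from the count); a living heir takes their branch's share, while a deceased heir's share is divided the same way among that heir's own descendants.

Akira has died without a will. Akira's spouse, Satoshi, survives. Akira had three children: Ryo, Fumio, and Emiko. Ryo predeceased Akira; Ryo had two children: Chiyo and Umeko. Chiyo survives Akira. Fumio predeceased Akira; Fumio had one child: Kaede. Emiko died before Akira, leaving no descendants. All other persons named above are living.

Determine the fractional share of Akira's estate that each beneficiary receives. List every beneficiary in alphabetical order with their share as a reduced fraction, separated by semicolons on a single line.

Chiyo 1/10; Kaede 1/5; Satoshi 3/5; Umeko 1/10

Satoshi, as surviving spouse, takes 3/5.
The remaining 2/5 passes to Akira's descendants per stirpes.
Emiko left no surviving issue, so that branch lapses and is disregarded.
The 2/5 is divided into 2 equal shares of 1/5 among Ryo, Fumio.
Ryo predeceased; the 1/5 allotted to Ryo's branch passes to Ryo's issue by representation.
The 1/5 is divided into 2 equal shares of 1/10 among Chiyo, Umeko.
Chiyo is living and takes 1/10.
Umeko is living and takes 1/10.
Fumio predeceased; the 1/5 allotted to Fumio's branch passes to Fumio's issue by representation.
Kaede is the sole taker at this level and receives the full 1/5.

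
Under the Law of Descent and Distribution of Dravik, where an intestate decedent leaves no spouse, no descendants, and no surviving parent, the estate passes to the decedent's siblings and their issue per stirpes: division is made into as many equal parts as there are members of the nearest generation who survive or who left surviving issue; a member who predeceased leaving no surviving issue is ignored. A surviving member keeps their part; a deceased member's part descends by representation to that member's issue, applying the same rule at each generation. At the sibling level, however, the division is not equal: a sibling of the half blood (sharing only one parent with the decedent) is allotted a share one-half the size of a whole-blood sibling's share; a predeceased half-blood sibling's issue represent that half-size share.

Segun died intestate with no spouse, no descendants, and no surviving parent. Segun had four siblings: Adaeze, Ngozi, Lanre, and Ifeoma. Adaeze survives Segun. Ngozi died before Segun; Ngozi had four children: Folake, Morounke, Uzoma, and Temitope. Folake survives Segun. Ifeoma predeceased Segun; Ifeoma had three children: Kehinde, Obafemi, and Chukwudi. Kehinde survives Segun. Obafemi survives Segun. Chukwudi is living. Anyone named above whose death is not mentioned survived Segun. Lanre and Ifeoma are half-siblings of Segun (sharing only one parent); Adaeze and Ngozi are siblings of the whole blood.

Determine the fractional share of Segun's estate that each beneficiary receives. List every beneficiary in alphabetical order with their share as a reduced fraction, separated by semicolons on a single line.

Adaeze 1/3; Chukwudi 1/18; Folake 1/12; Kehinde 1/18; Lanre 1/6; Morounke 1/12; Obafemi 1/18; Temitope 1/12; Uzoma 1/12

No spouse, descendants, or parent survives, so the estate passes to Segun's siblings per stirpes.
Half-blood siblings count for one-half the weight of whole-blood siblings at the initial division.
Dividing 1 in proportion to weights (total weight 3): Adaeze (weight 1) → 1/3; Ngozi (weight 1) → 1/3; Lanre (weight 1/2) → 1/6; Ifeoma (weight 1/2) → 1/6.
Adaeze is living and takes 1/3.
Ngozi predeceased; the 1/3 allotted to Ngozi's branch passes to Ngozi's issue by representation.
The 1/3 is divided into 4 equal shares of 1/12 among Folake, Morounke, Uzoma, Temitope.
Folake is living and takes 1/12.
Morounke is living and takes 1/12.
Uzoma is living and takes 1/12.
Temitope is living and takes 1/12.
Lanre is living and takes 1/6.
Ifeoma predeceased; the 1/6 allotted to Ifeoma's branch passes to Ifeoma's issue by representation.
The 1/6 is divided into 3 equal shares of 1/18 among Kehinde, Obafemi, Chukwudi.
Kehinde is living and takes 1/18.
Obafemi is living and takes 1/18.
Chukwudi is living and takes 1/18.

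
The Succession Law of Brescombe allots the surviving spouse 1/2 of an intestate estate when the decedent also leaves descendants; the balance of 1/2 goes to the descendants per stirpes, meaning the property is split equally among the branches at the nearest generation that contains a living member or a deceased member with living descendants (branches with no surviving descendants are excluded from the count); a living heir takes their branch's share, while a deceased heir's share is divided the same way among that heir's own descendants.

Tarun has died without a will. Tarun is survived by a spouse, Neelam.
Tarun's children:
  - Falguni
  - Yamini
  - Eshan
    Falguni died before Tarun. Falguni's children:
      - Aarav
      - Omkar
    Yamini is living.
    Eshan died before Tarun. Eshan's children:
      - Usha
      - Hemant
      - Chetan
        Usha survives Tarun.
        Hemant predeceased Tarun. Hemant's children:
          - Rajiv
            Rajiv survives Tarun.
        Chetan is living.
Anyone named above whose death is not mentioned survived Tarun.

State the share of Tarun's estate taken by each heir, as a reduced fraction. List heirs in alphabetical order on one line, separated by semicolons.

Aarav 1/12; Chetan 1/18; Neelam 1/2; Omkar 1/12; Rajiv 1/18; Usha 1/18; Yamini 1/6

Neelam, as surviving spouse, takes 1/2.
The remaining 1/2 passes to Tarun's descendants per stirpes.
The 1/2 is divided into 3 equal shares of 1/6 among Falguni, Yamini, Eshan.
Falguni predeceased; the 1/6 allotted to Falguni's branch passes to Falguni's issue by representation.
The 1/6 is divided into 2 equal shares of 1/12 among Aarav, Omkar.
Aarav is living and takes 1/12.
Omkar is living and takes 1/12.
Yamini is living and takes 1/6.
Eshan predeceased; the 1/6 allotted to Eshan's branch passes to Eshan's issue by representation.
The 1/6 is divided into 3 equal shares of 1/18 among Usha, Hemant, Chetan.
Usha is living and takes 1/18.
Hemant predeceased; the 1/18 allotted to Hemant's branch passes to Hemant's issue by representation.
Rajiv is the sole taker at this level and receives the full 1/18.
Chetan is living and takes 1/18.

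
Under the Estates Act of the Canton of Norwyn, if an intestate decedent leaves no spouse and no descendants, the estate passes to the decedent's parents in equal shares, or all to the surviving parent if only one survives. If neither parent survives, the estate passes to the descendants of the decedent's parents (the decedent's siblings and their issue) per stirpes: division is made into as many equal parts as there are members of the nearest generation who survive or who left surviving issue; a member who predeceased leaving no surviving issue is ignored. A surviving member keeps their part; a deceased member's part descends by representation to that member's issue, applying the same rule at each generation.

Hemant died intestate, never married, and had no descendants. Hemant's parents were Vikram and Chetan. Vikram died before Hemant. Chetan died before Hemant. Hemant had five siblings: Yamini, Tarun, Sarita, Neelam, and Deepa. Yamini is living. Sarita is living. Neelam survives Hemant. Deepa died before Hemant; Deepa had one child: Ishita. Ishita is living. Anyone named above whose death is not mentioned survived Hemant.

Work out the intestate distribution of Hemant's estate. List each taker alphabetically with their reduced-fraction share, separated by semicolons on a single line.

Ishita 1/5; Neelam 1/5; Sarita 1/5; Tarun 1/5; Yamini 1/5

Neither parent survives and there are no descendants, so the estate passes to Hemant's siblings and their issue per stirpes.
The estate is divided into 5 equal shares of 1/5 among Yamini, Tarun, Sarita, Neelam, Deepa.
Yamini is living and takes 1/5.
Tarun is living and takes 1/5.
Sarita is living and takes 1/5.
Neelam is living and takes 1/5.
Deepa predeceased; the 1/5 allotted to Deepa's branch passes to Deepa's issue by representation.
Ishita is the sole taker at this level and receives the full 1/5.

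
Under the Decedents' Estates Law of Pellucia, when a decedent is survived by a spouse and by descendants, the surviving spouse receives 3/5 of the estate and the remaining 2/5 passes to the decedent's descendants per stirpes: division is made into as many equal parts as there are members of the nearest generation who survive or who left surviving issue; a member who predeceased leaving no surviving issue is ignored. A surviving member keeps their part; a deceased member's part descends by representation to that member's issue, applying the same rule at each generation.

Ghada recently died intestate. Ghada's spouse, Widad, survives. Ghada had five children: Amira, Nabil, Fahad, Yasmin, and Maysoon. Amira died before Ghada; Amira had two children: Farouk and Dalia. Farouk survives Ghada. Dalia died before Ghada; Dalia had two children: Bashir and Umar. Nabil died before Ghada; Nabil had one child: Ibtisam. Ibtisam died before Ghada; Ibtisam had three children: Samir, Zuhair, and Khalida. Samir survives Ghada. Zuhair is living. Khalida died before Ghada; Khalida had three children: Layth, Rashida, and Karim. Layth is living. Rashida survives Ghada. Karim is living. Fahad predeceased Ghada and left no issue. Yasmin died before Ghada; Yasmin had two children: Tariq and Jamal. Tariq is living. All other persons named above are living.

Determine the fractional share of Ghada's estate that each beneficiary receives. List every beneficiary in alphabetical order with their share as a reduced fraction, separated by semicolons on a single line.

Widad, as surviving spouse, takes 3/5.
The remaining 2/5 passes to Ghada's descendants per stirpes.
Fahad left no surviving issue, so that branch lapses and is disregarded.
The 2/5 is divided into 4 equal shares of 1/10 among Amira, Nabil, Yasmin, Maysoon.
Amira predeceased; the 1/10 allotted to Amira's branch passes to Amira's issue by representation.
The 1/10 is divided into 2 equal shares of 1/20 among Farouk, Dalia.
Farouk is living and takes 1/20.
Dalia predeceased; the 1/20 allotted to Dalia's branch passes to Dalia's issue by representation.
The 1/20 is divided into 2 equal shares of 1/40 among Bashir, Umar.
Bashir is living and takes 1/40.
Umar is living and takes 1/40.
Nabil predeceased; the 1/10 allotted to Nabil's branch passes to Nabil's issue by representation.
Ibtisam's line is the sole branch at this level, so the full 1/10 passes to Ibtisam's issue by representation.
The 1/10 is divided into 3 equal shares of 1/30 among Samir, Zuhair, Khalida.
Samir is living and takes 1/30.
Zuhair is living and takes 1/30.
Khalida predeceased; the 1/30 allotted to Khalida's branch passes to Khalida's issue by representation.
The 1/30 is divided into 3 equal shares of 1/90 among Layth, Rashida, Karim.
Layth is living and takes 1/90.
Rashida is living and takes 1/90.
Karim is living and takes 1/90.
Yasmin predeceased; the 1/10 allotted to Yasmin's branch passes to Yasmin's issue by representation.
The 1/10 is divided into 2 equal shares of 1/20 among Tariq, Jamal.
Tariq is living and takes 1/20.
Jamal is living and takes 1/20.
Maysoon is living and takes 1/10.

Bashir 1/40; Farouk 1/20; Jamal 1/20; Karim 1/90; Layth 1/90; Maysoon 1/10; Rashida 1/90; Samir 1/30; Tariq 1/20; Umar 1/40; Widad 3/5; Zuhair 1/30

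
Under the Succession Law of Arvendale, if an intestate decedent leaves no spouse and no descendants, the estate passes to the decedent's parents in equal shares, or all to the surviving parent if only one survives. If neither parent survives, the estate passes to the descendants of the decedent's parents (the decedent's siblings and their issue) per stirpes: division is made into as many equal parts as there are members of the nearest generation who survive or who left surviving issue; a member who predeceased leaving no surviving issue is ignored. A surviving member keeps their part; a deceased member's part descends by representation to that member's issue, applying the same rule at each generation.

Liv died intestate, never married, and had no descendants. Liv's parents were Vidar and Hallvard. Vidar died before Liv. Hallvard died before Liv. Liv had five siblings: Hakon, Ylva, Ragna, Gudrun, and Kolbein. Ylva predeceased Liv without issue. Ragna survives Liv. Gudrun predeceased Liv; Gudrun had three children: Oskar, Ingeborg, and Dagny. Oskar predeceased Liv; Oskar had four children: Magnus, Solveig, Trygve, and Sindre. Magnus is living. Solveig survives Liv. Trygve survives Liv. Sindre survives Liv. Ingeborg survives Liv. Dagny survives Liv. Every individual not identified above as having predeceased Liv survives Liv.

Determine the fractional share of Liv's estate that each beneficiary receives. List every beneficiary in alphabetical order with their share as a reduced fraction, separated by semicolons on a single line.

Neither parent survives and there are no descendants, so the estate passes to Liv's siblings and their issue per stirpes.
Ylva left no surviving issue, so that branch lapses and is disregarded.
The estate is divided into 4 equal shares of 1/4 among Hakon, Ragna, Gudrun, Kolbein.
Hakon is living and takes 1/4.
Ragna is living and takes 1/4.
Gudrun predeceased; the 1/4 allotted to Gudrun's branch passes to Gudrun's issue by representation.
The 1/4 is divided into 3 equal shares of 1/12 among Oskar, Ingeborg, Dagny.
Oskar predeceased; the 1/12 allotted to Oskar's branch passes to Oskar's issue by representation.
The 1/12 is divided into 4 equal shares of 1/48 among Magnus, Solveig, Trygve, Sindre.
Magnus is living and takes 1/48.
Solveig is living and takes 1/48.
Trygve is living and takes 1/48.
Sindre is living and takes 1/48.
Ingeborg is living and takes 1/12.
Dagny is living and takes 1/12.
Kolbein is living and takes 1/4.

Dagny 1/12; Hakon 1/4; Ingeborg 1/12; Kolbein 1/4; Magnus 1/48; Ragna 1/4; Sindre 1/48; Solveig 1/48; Trygve 1/48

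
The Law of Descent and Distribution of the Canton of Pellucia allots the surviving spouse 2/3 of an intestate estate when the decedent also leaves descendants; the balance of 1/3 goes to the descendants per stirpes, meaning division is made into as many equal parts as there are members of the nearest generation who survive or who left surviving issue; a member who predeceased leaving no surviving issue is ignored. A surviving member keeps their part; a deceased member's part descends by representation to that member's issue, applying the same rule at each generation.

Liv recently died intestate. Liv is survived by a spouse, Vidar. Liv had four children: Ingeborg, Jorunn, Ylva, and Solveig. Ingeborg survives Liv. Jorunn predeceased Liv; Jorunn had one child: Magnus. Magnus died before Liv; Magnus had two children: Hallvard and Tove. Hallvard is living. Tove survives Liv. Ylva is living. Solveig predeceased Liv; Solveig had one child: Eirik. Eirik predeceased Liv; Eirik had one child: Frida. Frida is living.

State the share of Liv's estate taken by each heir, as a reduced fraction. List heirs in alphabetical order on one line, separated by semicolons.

Frida 1/12; Hallvard 1/24; Ingeborg 1/12; Tove 1/24; Vidar 2/3; Ylva 1/12

Vidar, as surviving spouse, takes 2/3.
The remaining 1/3 passes to Liv's descendants per stirpes.
The 1/3 is divided into 4 equal shares of 1/12 among Ingeborg, Jorunn, Ylva, Solveig.
Ingeborg is living and takes 1/12.
Jorunn predeceased; the 1/12 allotted to Jorunn's branch passes to Jorunn's issue by representation.
Magnus's line is the sole branch at this level, so the full 1/12 passes to Magnus's issue by representation.
The 1/12 is divided into 2 equal shares of 1/24 among Hallvard, Tove.
Hallvard is living and takes 1/24.
Tove is living and takes 1/24.
Ylva is living and takes 1/12.
Solveig predeceased; the 1/12 allotted to Solveig's branch passes to Solveig's issue by representation.
Eirik's line is the sole branch at this level, so the full 1/12 passes to Eirik's issue by representation.
Frida is the sole taker at this level and receives the full 1/12.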